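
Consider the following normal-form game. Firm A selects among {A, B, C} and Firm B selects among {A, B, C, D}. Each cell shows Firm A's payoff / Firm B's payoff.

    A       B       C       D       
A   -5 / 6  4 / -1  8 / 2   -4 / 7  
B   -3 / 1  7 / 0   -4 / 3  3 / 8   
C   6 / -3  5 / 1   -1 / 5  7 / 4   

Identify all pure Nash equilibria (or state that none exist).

There is no pure-strategy Nash equilibrium

Check mutual best responses: a cell is a NE iff neither player can gain by unilaterally deviating.
Firm A's best responses — vs A: C (payoff 6); vs B: B (payoff 7); vs C: A (payoff 8); vs D: C (payoff 7).
Firm B's best responses — vs A: D (payoff 7); vs B: D (payoff 8); vs C: C (payoff 5).
No cell has both players best-responding. For instance, Firm A's best reply to C is A, but against A Firm B prefers D over C.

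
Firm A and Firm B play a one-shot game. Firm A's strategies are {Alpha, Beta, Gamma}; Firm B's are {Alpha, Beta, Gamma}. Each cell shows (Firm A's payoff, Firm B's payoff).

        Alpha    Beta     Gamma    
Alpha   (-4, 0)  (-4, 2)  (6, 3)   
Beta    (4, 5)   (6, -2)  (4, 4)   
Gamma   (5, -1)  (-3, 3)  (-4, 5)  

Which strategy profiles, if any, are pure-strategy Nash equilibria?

A profile is a Nash equilibrium when each player is best-responding to the other.
Firm A's best responses — vs Alpha: Gamma (payoff 5); vs Beta: Beta (payoff 6); vs Gamma: Alpha (payoff 6).
Firm B's best responses — vs Alpha: Gamma (payoff 3); vs Beta: Alpha (payoff 5); vs Gamma: Gamma (payoff 5).
The only mutual best response is (Alpha, Gamma); neither player gains by switching there.

(Alpha, Gamma)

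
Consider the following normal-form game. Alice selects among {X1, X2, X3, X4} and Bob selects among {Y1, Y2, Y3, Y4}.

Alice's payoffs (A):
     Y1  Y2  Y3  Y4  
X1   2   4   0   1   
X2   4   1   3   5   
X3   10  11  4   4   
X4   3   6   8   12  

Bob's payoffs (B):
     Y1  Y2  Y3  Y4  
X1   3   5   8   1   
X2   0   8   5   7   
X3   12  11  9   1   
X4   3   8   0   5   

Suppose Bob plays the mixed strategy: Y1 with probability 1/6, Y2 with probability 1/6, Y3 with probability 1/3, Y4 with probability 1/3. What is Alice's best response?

Compute Alice's expected payoff from each pure strategy against the given mix.
X1: (1/6)·2 + (1/6)·4 + (1/3)·0 + (1/3)·1 = 4/3
X2: (1/6)·4 + (1/6)·1 + (1/3)·3 + (1/3)·5 = 7/2
X3: (1/6)·10 + (1/6)·11 + (1/3)·4 + (1/3)·4 = 37/6
X4: (1/6)·3 + (1/6)·6 + (1/3)·8 + (1/3)·12 = 49/6
Highest expected payoff is 49/6, from X4.

X4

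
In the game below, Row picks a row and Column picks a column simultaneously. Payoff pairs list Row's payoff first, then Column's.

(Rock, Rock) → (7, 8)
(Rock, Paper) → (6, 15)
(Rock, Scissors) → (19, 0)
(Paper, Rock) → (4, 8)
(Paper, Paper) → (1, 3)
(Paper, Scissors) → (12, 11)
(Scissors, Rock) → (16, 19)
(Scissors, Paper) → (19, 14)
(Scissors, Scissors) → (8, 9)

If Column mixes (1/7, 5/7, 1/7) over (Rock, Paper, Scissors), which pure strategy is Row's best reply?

Scissors

Row's best reply maximizes expected payoff against the mix.
Rock: (1/7)·7 + (5/7)·6 + (1/7)·19 = 8
Paper: (1/7)·4 + (5/7)·1 + (1/7)·12 = 3
Scissors: (1/7)·16 + (5/7)·19 + (1/7)·8 = 17
Highest expected payoff is 17, from Scissors.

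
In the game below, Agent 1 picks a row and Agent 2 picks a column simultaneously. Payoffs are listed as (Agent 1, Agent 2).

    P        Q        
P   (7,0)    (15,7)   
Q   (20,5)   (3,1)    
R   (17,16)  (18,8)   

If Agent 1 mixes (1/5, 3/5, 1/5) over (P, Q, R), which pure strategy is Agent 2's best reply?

Agent 2's best reply maximizes expected payoff against the mix.
P: (1/5)·0 + (3/5)·5 + (1/5)·16 = 31/5
Q: (1/5)·7 + (3/5)·1 + (1/5)·8 = 18/5
Highest expected payoff is 31/5, from P.

P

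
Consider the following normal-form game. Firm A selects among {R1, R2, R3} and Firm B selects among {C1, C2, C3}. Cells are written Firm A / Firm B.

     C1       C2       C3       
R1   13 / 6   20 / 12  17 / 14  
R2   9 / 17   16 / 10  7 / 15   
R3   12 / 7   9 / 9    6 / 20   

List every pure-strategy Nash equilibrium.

A profile is a Nash equilibrium when each player is best-responding to the other.
Firm A's best responses — vs C1: R1 (payoff 13); vs C2: R1 (payoff 20); vs C3: R1 (payoff 17).
Firm B's best responses — vs R1: C3 (payoff 14); vs R2: C1 (payoff 17); vs R3: C3 (payoff 20).
The only mutual best response is (R1, C3); neither player gains by switching there.

(R1, C3)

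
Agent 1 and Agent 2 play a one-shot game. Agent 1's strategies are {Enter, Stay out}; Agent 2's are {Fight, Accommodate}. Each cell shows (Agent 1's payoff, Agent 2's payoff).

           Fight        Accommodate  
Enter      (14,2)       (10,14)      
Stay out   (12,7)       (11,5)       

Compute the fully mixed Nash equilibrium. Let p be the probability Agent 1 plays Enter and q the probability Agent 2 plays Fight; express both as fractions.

Each player's mixing probability is pinned down by making the *other* player indifferent.
Agent 2 indifferent between Fight and Accommodate: p·2 + (1−p)·7 = p·14 + (1−p)·5 ⟹ 7 + (-5)p = 5 + 9p ⟹ p = 1/7.
Agent 1 indifferent between Enter and Stay out: q·14 + (1−q)·10 = q·12 + (1−q)·11 ⟹ 10 + 4q = 11 + 1q ⟹ q = 1/3.

p = 1/7, q = 1/3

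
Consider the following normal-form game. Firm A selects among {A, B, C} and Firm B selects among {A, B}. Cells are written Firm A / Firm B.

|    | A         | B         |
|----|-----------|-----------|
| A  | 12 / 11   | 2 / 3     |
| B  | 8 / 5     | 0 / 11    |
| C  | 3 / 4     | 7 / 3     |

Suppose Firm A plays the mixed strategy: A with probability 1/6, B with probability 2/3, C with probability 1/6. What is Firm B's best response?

B

Compute Firm B's expected payoff from each pure strategy against the given mix.
A: (1/6)·11 + (2/3)·5 + (1/6)·4 = 35/6
B: (1/6)·3 + (2/3)·11 + (1/6)·3 = 25/3
Highest expected payoff is 25/3, from B.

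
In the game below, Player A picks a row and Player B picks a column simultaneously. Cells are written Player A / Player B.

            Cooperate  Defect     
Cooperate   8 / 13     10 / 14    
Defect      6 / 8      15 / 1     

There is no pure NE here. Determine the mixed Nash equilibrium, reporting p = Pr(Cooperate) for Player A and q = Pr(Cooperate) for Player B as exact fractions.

p = 7/8, q = 5/7

Each player's mixing probability is pinned down by making the *other* player indifferent.
Player B indifferent between Cooperate and Defect: p·13 + (1−p)·8 = p·14 + (1−p)·1 ⟹ 8 + 5p = 1 + 13p ⟹ p = 7/8.
Player A indifferent between Cooperate and Defect: q·8 + (1−q)·10 = q·6 + (1−q)·15 ⟹ 10 + (-2)q = 15 + (-9)q ⟹ q = 5/7.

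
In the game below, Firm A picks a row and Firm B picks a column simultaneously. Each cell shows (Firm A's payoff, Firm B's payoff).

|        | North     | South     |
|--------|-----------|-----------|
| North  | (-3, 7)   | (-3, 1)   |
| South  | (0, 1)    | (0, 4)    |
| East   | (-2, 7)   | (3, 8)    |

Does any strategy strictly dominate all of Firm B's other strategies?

No strictly dominant strategy

A strategy is strictly dominant if it gives Firm B a strictly higher payoff than every other strategy, against every choice by the opponent.
North is not dominant: against South, South gives 4 > 1.
South is not dominant: against North, North gives 7 > 1.
No single strategy is best against every opponent action.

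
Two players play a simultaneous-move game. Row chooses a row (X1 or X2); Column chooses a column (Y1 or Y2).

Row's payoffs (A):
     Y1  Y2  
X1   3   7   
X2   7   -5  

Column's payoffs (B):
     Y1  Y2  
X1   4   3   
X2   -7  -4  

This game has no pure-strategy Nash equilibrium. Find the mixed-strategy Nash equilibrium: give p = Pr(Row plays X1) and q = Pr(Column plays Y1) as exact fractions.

Each player's mixing probability is pinned down by making the *other* player indifferent.
Column indifferent between Y1 and Y2: p·4 + (1−p)·(-7) = p·3 + (1−p)·(-4) ⟹ (-7) + 11p = (-4) + 7p ⟹ p = 3/4.
Row indifferent between X1 and X2: q·3 + (1−q)·7 = q·7 + (1−q)·(-5) ⟹ 7 + (-4)q = (-5) + 12q ⟹ q = 3/4.

p = 3/4, q = 3/4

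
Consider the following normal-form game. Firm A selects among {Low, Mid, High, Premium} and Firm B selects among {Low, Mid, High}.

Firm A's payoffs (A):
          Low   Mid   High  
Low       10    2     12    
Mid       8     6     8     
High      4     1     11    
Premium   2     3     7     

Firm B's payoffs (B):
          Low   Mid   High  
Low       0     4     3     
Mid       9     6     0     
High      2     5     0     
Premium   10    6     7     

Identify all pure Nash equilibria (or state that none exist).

A profile is a Nash equilibrium when each player is best-responding to the other.
Firm A's best responses — vs Low: Low (payoff 10); vs Mid: Mid (payoff 6); vs High: Low (payoff 12).
Firm B's best responses — vs Low: Mid (payoff 4); vs Mid: Low (payoff 9); vs High: Mid (payoff 5); vs Premium: Low (payoff 10).
No cell has both players best-responding. For instance, Firm A's best reply to Low is Low, but against Low Firm B prefers Mid over Low.

None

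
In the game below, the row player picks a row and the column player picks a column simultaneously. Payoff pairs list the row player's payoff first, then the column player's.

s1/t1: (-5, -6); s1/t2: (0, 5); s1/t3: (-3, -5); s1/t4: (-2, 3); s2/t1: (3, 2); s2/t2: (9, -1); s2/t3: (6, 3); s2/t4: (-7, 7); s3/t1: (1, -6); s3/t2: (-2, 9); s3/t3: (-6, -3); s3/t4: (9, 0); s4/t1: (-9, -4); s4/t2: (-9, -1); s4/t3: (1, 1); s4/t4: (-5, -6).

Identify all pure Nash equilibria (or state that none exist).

Find each player's best response to every opponent strategy; NE are the intersections.
The row player's best responses — vs t1: s2 (payoff 3); vs t2: s2 (payoff 9); vs t3: s2 (payoff 6); vs t4: s3 (payoff 9).
The column player's best responses — vs s1: t2 (payoff 5); vs s2: t4 (payoff 7); vs s3: t2 (payoff 9); vs s4: t3 (payoff 1).
No cell has both players best-responding. For instance, the row player's best reply to t2 is s2, but against s2 the column player prefers t4 over t2.

None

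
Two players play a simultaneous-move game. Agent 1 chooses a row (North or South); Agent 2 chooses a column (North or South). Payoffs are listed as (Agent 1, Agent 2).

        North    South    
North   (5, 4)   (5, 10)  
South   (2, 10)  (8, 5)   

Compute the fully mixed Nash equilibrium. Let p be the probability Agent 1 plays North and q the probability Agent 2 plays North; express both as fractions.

p = 5/11, q = 1/2

In a mixed NE each player is indifferent between their pure strategies, so the opponent's mix sets the indifference.
Agent 2 indifferent between North and South: p·4 + (1−p)·10 = p·10 + (1−p)·5 ⟹ 10 + (-6)p = 5 + 5p ⟹ p = 5/11.
Agent 1 indifferent between North and South: q·5 + (1−q)·5 = q·2 + (1−q)·8 ⟹ 5 + 0q = 8 + (-6)q ⟹ q = 1/2.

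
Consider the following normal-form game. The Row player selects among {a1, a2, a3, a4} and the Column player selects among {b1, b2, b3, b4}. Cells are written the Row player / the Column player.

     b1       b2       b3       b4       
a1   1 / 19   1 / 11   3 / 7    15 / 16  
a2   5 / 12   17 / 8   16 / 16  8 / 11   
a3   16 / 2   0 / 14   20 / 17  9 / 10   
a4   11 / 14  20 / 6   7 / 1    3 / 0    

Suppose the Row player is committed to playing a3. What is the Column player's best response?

b3

With the Row player fixed at a3, the Column player's payoffs are: b1 → 2, b2 → 14, b3 → 17, b4 → 10.
The maximum is 17, achieved by b3.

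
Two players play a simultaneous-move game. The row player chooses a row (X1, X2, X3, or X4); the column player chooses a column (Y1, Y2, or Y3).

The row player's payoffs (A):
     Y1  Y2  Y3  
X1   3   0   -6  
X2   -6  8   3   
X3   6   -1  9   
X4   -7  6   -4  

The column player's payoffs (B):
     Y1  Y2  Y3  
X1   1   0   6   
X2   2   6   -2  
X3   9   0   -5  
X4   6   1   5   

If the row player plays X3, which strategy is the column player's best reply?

With the row player fixed at X3, the column player's payoffs are: Y1 → 9, Y2 → 0, Y3 → -5.
The maximum is 9, achieved by Y1.

Y1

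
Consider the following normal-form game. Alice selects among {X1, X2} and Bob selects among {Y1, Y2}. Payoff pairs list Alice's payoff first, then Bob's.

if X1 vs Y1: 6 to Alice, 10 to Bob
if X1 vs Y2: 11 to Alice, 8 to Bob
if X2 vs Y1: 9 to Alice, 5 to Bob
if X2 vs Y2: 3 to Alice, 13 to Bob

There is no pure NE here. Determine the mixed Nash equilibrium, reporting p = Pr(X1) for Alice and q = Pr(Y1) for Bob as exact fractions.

p = 4/5, q = 8/11

In a mixed NE each player is indifferent between their pure strategies, so the opponent's mix sets the indifference.
Bob indifferent between Y1 and Y2: p·10 + (1−p)·5 = p·8 + (1−p)·13 ⟹ 5 + 5p = 13 + (-5)p ⟹ p = 4/5.
Alice indifferent between X1 and X2: q·6 + (1−q)·11 = q·9 + (1−q)·3 ⟹ 11 + (-5)q = 3 + 6q ⟹ q = 8/11.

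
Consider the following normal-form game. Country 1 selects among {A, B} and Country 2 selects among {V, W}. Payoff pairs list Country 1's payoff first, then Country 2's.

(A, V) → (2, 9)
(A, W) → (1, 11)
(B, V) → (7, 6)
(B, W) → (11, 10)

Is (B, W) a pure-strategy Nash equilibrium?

Holding Country 2 at W: Country 1 gets 11 from B, versus 1 from A. No profitable deviation for Country 1.
Holding Country 1 at B: Country 2 gets 10 from W, versus 6 from V. No profitable deviation for Country 2 either.

Yes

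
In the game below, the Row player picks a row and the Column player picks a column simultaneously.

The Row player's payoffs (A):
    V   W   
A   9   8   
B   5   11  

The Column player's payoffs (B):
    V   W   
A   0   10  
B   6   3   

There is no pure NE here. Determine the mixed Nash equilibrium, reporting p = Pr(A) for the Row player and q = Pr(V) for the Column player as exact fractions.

p = 3/13, q = 3/7

In a mixed NE each player is indifferent between their pure strategies, so the opponent's mix sets the indifference.
The Column player indifferent between V and W: p·0 + (1−p)·6 = p·10 + (1−p)·3 ⟹ 6 + (-6)p = 3 + 7p ⟹ p = 3/13.
The Row player indifferent between A and B: q·9 + (1−q)·8 = q·5 + (1−q)·11 ⟹ 8 + 1q = 11 + (-6)q ⟹ q = 3/7.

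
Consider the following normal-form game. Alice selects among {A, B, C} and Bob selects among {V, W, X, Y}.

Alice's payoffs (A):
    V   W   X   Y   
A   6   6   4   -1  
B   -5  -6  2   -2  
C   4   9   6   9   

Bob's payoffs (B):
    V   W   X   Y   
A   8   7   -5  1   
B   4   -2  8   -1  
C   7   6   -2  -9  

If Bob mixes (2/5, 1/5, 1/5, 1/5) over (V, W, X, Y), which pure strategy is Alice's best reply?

C

Alice's best reply maximizes expected payoff against the mix.
A: (2/5)·6 + (1/5)·6 + (1/5)·4 + (1/5)·(-1) = 21/5
B: (2/5)·(-5) + (1/5)·(-6) + (1/5)·2 + (1/5)·(-2) = -16/5
C: (2/5)·4 + (1/5)·9 + (1/5)·6 + (1/5)·9 = 32/5
Highest expected payoff is 32/5, from C.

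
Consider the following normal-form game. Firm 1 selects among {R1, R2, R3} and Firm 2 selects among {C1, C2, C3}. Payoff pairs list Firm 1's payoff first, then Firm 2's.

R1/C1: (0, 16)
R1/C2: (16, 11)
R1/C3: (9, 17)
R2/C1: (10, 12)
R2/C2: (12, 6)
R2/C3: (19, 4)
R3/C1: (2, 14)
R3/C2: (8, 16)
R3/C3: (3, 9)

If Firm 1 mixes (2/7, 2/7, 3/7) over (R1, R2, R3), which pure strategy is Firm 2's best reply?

Compute Firm 2's expected payoff from each pure strategy against the given mix.
C1: (2/7)·16 + (2/7)·12 + (3/7)·14 = 14
C2: (2/7)·11 + (2/7)·6 + (3/7)·16 = 82/7
C3: (2/7)·17 + (2/7)·4 + (3/7)·9 = 69/7
Highest expected payoff is 14, from C1.

C1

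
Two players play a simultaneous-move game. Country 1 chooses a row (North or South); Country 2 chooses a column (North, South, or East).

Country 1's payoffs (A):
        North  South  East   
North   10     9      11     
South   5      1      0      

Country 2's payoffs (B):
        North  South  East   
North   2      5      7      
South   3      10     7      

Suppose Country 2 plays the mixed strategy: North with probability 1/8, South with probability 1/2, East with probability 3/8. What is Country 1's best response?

North

Country 1's best reply maximizes expected payoff against the mix.
North: (1/8)·10 + (1/2)·9 + (3/8)·11 = 79/8
South: (1/8)·5 + (1/2)·1 + (3/8)·0 = 9/8
Highest expected payoff is 79/8, from North.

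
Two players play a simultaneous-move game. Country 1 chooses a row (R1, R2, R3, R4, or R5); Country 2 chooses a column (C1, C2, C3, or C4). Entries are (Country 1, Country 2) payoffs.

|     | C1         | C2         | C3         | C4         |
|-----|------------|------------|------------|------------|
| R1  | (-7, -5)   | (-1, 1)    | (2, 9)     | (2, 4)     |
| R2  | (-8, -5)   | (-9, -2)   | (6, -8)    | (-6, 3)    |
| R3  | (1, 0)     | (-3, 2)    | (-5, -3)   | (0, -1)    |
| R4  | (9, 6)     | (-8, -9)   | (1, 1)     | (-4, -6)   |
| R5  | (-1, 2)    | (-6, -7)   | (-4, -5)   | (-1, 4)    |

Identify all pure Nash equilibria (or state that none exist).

(R4, C1)

Find each player's best response to every opponent strategy; NE are the intersections.
Country 1's best responses — vs C1: R4 (payoff 9); vs C2: R1 (payoff -1); vs C3: R2 (payoff 6); vs C4: R1 (payoff 2).
Country 2's best responses — vs R1: C3 (payoff 9); vs R2: C4 (payoff 3); vs R3: C2 (payoff 2); vs R4: C1 (payoff 6); vs R5: C4 (payoff 4).
The only mutual best response is (R4, C1); neither player gains by switching there.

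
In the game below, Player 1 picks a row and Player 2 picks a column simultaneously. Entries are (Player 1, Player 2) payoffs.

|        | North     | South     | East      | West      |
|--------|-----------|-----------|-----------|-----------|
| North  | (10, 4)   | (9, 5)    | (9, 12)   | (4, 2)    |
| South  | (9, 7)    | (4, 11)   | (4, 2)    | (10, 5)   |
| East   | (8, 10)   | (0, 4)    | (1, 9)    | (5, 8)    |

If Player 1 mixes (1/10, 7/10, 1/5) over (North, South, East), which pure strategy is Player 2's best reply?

South

Compute Player 2's expected payoff from each pure strategy against the given mix.
North: (1/10)·4 + (7/10)·7 + (1/5)·10 = 73/10
South: (1/10)·5 + (7/10)·11 + (1/5)·4 = 9
East: (1/10)·12 + (7/10)·2 + (1/5)·9 = 22/5
West: (1/10)·2 + (7/10)·5 + (1/5)·8 = 53/10
Highest expected payoff is 9, from South.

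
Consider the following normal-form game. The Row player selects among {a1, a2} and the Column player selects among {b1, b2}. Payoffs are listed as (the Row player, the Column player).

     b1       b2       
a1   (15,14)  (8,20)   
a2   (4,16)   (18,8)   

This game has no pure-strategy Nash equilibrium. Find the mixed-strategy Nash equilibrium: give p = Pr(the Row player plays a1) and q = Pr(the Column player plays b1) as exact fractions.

In a mixed NE each player is indifferent between their pure strategies, so the opponent's mix sets the indifference.
The Column player indifferent between b1 and b2: p·14 + (1−p)·16 = p·20 + (1−p)·8 ⟹ 16 + (-2)p = 8 + 12p ⟹ p = 4/7.
The Row player indifferent between a1 and a2: q·15 + (1−q)·8 = q·4 + (1−q)·18 ⟹ 8 + 7q = 18 + (-14)q ⟹ q = 10/21.

p = 4/7, q = 10/21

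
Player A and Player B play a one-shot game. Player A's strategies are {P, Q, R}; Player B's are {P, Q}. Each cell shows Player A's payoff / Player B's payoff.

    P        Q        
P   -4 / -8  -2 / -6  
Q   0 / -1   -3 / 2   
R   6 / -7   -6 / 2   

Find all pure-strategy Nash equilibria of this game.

(P, Q)

Find each player's best response to every opponent strategy; NE are the intersections.
Player A's best responses — vs P: R (payoff 6); vs Q: P (payoff -2).
Player B's best responses — vs P: Q (payoff -6); vs Q: Q (payoff 2); vs R: Q (payoff 2).
The only mutual best response is (P, Q); neither player gains by switching there.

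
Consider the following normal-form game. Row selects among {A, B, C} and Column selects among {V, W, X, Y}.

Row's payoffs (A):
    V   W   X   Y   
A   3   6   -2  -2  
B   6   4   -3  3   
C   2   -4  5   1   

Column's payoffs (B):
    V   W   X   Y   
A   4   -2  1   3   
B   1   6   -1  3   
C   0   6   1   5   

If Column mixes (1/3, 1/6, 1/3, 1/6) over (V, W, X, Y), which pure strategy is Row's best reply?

Row's best reply maximizes expected payoff against the mix.
A: (1/3)·3 + (1/6)·6 + (1/3)·(-2) + (1/6)·(-2) = 1
B: (1/3)·6 + (1/6)·4 + (1/3)·(-3) + (1/6)·3 = 13/6
C: (1/3)·2 + (1/6)·(-4) + (1/3)·5 + (1/6)·1 = 11/6
Highest expected payoff is 13/6, from B.

B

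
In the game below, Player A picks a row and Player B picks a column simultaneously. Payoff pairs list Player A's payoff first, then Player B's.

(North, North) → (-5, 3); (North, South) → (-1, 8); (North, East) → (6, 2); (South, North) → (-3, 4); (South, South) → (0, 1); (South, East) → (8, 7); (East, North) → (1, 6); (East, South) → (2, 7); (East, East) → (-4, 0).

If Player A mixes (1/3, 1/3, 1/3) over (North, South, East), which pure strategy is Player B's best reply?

South

Player B's best reply maximizes expected payoff against the mix.
North: (1/3)·3 + (1/3)·4 + (1/3)·6 = 13/3
South: (1/3)·8 + (1/3)·1 + (1/3)·7 = 16/3
East: (1/3)·2 + (1/3)·7 + (1/3)·0 = 3
Highest expected payoff is 16/3, from South.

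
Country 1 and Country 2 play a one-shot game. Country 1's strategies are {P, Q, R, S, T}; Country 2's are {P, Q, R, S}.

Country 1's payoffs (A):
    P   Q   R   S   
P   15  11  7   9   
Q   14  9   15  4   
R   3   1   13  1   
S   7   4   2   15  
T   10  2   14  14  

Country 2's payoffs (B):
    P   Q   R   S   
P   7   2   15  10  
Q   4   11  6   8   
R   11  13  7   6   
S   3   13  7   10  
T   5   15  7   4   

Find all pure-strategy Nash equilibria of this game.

Check mutual best responses: a cell is a NE iff neither player can gain by unilaterally deviating.
Country 1's best responses — vs P: P (payoff 15); vs Q: P (payoff 11); vs R: Q (payoff 15); vs S: S (payoff 15).
Country 2's best responses — vs P: R (payoff 15); vs Q: Q (payoff 11); vs R: Q (payoff 13); vs S: Q (payoff 13); vs T: Q (payoff 15).
No cell has both players best-responding. For instance, Country 1's best reply to S is S, but against S Country 2 prefers Q over S.

No pure-strategy Nash equilibrium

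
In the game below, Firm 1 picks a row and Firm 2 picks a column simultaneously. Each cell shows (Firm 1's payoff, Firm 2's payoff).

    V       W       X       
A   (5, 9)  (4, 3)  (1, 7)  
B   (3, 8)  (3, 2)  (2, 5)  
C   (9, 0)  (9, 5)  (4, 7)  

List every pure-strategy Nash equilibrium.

(C, X)

Check mutual best responses: a cell is a NE iff neither player can gain by unilaterally deviating.
Firm 1's best responses — vs V: C (payoff 9); vs W: C (payoff 9); vs X: C (payoff 4).
Firm 2's best responses — vs A: V (payoff 9); vs B: V (payoff 8); vs C: X (payoff 7).
The only mutual best response is (C, X); neither player gains by switching there.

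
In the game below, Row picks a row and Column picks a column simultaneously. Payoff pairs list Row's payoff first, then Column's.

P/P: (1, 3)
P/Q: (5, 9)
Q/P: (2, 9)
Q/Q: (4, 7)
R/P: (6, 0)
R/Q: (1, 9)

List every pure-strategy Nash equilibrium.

Check mutual best responses: a cell is a NE iff neither player can gain by unilaterally deviating.
Row's best responses — vs P: R (payoff 6); vs Q: P (payoff 5).
Column's best responses — vs P: Q (payoff 9); vs Q: P (payoff 9); vs R: Q (payoff 9).
The only mutual best response is (P, Q); neither player gains by switching there.

(P, Q)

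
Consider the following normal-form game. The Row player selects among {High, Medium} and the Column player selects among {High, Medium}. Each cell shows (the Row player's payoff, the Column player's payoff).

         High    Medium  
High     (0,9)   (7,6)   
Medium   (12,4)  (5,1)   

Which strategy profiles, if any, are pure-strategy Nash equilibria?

(Medium, High)

A profile is a Nash equilibrium when each player is best-responding to the other.
The Row player's best responses — vs High: Medium (payoff 12); vs Medium: High (payoff 7).
The Column player's best responses — vs High: High (payoff 9); vs Medium: High (payoff 4).
The only mutual best response is (Medium, High); neither player gains by switching there.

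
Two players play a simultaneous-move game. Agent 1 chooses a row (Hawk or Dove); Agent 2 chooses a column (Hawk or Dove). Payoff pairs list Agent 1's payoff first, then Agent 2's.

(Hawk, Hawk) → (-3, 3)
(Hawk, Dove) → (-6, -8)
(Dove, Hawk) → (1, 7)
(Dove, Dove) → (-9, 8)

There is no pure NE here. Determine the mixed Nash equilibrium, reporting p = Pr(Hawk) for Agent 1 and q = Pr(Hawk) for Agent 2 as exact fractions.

In a mixed NE each player is indifferent between their pure strategies, so the opponent's mix sets the indifference.
Agent 2 indifferent between Hawk and Dove: p·3 + (1−p)·7 = p·(-8) + (1−p)·8 ⟹ 7 + (-4)p = 8 + (-16)p ⟹ p = 1/12.
Agent 1 indifferent between Hawk and Dove: q·(-3) + (1−q)·(-6) = q·1 + (1−q)·(-9) ⟹ (-6) + 3q = (-9) + 10q ⟹ q = 3/7.

p = 1/12, q = 3/7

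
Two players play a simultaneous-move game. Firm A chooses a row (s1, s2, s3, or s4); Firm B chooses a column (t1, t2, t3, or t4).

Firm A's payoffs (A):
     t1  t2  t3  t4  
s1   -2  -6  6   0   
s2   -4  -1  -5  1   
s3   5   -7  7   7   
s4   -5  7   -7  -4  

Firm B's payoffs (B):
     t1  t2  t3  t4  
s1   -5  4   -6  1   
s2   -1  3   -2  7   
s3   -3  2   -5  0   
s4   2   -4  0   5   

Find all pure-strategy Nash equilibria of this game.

Check mutual best responses: a cell is a NE iff neither player can gain by unilaterally deviating.
Firm A's best responses — vs t1: s3 (payoff 5); vs t2: s4 (payoff 7); vs t3: s3 (payoff 7); vs t4: s3 (payoff 7).
Firm B's best responses — vs s1: t2 (payoff 4); vs s2: t4 (payoff 7); vs s3: t2 (payoff 2); vs s4: t4 (payoff 5).
No cell has both players best-responding. For instance, Firm A's best reply to t3 is s3, but against s3 Firm B prefers t2 over t3.

No pure-strategy Nash equilibrium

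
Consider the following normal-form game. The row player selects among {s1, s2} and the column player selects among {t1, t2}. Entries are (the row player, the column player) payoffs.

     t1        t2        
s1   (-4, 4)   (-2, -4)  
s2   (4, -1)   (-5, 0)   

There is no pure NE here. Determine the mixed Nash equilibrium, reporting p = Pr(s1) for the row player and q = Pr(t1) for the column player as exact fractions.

p = 1/9, q = 3/11

Each player's mixing probability is pinned down by making the *other* player indifferent.
The column player indifferent between t1 and t2: p·4 + (1−p)·(-1) = p·(-4) + (1−p)·0 ⟹ (-1) + 5p = 0 + (-4)p ⟹ p = 1/9.
The row player indifferent between s1 and s2: q·(-4) + (1−q)·(-2) = q·4 + (1−q)·(-5) ⟹ (-2) + (-2)q = (-5) + 9q ⟹ q = 3/11.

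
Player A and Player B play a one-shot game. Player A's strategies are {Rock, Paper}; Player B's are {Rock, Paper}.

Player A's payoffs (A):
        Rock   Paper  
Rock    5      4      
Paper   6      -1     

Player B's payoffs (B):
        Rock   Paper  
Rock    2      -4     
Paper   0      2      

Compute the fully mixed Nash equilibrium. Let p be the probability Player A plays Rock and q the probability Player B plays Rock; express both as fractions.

Each player's mixing probability is pinned down by making the *other* player indifferent.
Player B indifferent between Rock and Paper: p·2 + (1−p)·0 = p·(-4) + (1−p)·2 ⟹ 0 + 2p = 2 + (-6)p ⟹ p = 1/4.
Player A indifferent between Rock and Paper: q·5 + (1−q)·4 = q·6 + (1−q)·(-1) ⟹ 4 + 1q = (-1) + 7q ⟹ q = 5/6.

p = 1/4, q = 5/6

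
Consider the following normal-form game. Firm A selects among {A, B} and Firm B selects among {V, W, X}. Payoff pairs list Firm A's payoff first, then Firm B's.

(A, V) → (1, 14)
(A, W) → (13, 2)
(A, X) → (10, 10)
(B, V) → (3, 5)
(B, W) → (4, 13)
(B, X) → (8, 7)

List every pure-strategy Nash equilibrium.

Find each player's best response to every opponent strategy; NE are the intersections.
Firm A's best responses — vs V: B (payoff 3); vs W: A (payoff 13); vs X: A (payoff 10).
Firm B's best responses — vs A: V (payoff 14); vs B: W (payoff 13).
No cell has both players best-responding. For instance, Firm A's best reply to V is B, but against B Firm B prefers W over V.

There is no pure-strategy Nash equilibrium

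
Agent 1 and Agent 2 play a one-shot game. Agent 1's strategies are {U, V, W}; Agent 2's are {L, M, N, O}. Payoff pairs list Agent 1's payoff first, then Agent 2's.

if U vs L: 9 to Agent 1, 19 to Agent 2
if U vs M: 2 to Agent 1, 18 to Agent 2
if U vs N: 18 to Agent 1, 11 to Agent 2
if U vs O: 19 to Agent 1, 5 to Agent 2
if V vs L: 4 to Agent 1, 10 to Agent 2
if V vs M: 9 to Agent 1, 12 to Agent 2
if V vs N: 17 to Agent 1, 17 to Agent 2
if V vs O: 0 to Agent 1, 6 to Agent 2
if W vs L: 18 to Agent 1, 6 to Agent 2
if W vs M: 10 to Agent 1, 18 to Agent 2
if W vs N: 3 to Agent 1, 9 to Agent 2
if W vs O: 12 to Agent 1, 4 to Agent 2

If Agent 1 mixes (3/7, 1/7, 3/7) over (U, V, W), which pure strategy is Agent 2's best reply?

Agent 2's best reply maximizes expected payoff against the mix.
L: (3/7)·19 + (1/7)·10 + (3/7)·6 = 85/7
M: (3/7)·18 + (1/7)·12 + (3/7)·18 = 120/7
N: (3/7)·11 + (1/7)·17 + (3/7)·9 = 11
O: (3/7)·5 + (1/7)·6 + (3/7)·4 = 33/7
Highest expected payoff is 120/7, from M.

M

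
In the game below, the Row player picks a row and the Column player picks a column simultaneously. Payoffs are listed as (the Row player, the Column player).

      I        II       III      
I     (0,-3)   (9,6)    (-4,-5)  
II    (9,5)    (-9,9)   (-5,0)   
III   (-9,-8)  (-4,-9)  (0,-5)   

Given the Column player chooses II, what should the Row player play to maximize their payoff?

With the Column player fixed at II, the Row player's payoffs are: I → 9, II → -9, III → -4.
The maximum is 9, achieved by I.

I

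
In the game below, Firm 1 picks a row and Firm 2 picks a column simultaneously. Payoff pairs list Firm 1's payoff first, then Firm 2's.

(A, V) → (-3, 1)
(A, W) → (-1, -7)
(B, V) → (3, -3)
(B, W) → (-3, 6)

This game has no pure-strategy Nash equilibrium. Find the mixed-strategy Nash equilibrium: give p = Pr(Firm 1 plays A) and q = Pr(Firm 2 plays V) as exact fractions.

In a mixed NE each player is indifferent between their pure strategies, so the opponent's mix sets the indifference.
Firm 2 indifferent between V and W: p·1 + (1−p)·(-3) = p·(-7) + (1−p)·6 ⟹ (-3) + 4p = 6 + (-13)p ⟹ p = 9/17.
Firm 1 indifferent between A and B: q·(-3) + (1−q)·(-1) = q·3 + (1−q)·(-3) ⟹ (-1) + (-2)q = (-3) + 6q ⟹ q = 1/4.

p = 9/17, q = 1/4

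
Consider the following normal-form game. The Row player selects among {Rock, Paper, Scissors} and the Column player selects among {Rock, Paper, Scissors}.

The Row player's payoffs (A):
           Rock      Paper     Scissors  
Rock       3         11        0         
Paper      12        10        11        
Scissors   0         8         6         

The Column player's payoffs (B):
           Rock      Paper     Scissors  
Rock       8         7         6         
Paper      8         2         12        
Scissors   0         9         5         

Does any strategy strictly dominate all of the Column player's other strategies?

A strategy is strictly dominant if it gives the Column player a strictly higher payoff than every other strategy, against every choice by the opponent.
Rock is not dominant: against Paper, Scissors gives 12 > 8.
Paper is not dominant: against Rock, Rock gives 8 > 7.
Scissors is not dominant: against Rock, Rock gives 8 > 6.
No single strategy is best against every opponent action.

No strictly dominant strategy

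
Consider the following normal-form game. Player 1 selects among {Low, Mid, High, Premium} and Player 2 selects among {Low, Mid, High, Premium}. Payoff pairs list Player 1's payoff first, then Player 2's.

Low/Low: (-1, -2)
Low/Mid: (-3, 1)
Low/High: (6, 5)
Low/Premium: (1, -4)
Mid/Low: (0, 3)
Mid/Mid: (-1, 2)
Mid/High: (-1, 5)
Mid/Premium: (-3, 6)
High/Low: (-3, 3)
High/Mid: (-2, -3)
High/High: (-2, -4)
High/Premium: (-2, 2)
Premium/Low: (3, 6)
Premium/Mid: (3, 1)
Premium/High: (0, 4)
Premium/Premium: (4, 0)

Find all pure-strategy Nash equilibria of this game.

A profile is a Nash equilibrium when each player is best-responding to the other.
Player 1's best responses — vs Low: Premium (payoff 3); vs Mid: Premium (payoff 3); vs High: Low (payoff 6); vs Premium: Premium (payoff 4).
Player 2's best responses — vs Low: High (payoff 5); vs Mid: Premium (payoff 6); vs High: Low (payoff 3); vs Premium: Low (payoff 6).
Mutual best responses occur at (Low, High) and (Premium, Low); at each, neither player gains by switching.

(Low, High) and (Premium, Low)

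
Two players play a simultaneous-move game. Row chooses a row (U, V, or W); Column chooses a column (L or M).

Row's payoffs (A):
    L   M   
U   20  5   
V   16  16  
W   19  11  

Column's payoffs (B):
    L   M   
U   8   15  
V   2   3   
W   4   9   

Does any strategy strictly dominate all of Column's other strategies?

M

Check whether one of Column's strategies beats all alternatives regardless of what the opponent does.
M strictly dominates: vs U: 15 > 8; vs V: 3 > 2; vs W: 9 > 4.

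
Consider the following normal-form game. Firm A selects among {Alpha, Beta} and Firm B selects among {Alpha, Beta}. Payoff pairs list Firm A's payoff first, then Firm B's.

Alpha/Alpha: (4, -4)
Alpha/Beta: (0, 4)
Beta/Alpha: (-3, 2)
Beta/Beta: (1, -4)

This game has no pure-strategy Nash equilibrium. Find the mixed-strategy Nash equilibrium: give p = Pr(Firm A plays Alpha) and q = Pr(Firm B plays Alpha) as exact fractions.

In a mixed NE each player is indifferent between their pure strategies, so the opponent's mix sets the indifference.
Firm B indifferent between Alpha and Beta: p·(-4) + (1−p)·2 = p·4 + (1−p)·(-4) ⟹ 2 + (-6)p = (-4) + 8p ⟹ p = 3/7.
Firm A indifferent between Alpha and Beta: q·4 + (1−q)·0 = q·(-3) + (1−q)·1 ⟹ 0 + 4q = 1 + (-4)q ⟹ q = 1/8.

p = 3/7, q = 1/8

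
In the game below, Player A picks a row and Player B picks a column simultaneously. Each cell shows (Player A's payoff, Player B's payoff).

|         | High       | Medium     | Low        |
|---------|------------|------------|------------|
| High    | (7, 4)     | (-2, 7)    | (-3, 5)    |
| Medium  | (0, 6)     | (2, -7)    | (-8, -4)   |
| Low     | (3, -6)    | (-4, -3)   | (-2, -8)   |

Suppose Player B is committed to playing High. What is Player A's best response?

High

With Player B fixed at High, Player A's payoffs are: High → 7, Medium → 0, Low → 3.
The maximum is 7, achieved by High.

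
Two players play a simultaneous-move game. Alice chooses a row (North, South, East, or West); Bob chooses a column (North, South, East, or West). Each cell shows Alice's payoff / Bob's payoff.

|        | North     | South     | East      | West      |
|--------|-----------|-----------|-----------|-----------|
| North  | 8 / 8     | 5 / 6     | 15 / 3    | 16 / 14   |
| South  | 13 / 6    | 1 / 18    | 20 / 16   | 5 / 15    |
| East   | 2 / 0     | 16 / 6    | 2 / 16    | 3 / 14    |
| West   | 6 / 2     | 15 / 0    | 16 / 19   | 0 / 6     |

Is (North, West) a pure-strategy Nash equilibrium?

Yes

Holding Bob at West: Alice gets 16 from North, versus 5 from South, 3 from East, 0 from West. No profitable deviation for Alice.
Holding Alice at North: Bob gets 14 from West, versus 8 from North, 6 from South, 3 from East. No profitable deviation for Bob either.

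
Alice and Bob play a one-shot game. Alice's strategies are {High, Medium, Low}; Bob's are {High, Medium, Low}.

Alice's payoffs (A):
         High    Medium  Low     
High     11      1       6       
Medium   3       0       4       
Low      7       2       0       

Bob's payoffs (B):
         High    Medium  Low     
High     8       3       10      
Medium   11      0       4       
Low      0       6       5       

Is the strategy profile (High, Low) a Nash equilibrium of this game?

Holding Bob at Low: Alice gets 6 from High, versus 4 from Medium, 0 from Low. No profitable deviation for Alice.
Holding Alice at High: Bob gets 10 from Low, versus 8 from High, 3 from Medium. No profitable deviation for Bob either.

Yes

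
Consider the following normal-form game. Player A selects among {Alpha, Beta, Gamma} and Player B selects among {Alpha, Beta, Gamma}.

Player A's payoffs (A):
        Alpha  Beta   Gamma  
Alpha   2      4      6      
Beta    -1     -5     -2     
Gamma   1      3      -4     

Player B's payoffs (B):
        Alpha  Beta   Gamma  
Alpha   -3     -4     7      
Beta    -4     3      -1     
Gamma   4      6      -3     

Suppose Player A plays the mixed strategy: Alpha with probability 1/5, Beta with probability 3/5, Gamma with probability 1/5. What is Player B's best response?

Compute Player B's expected payoff from each pure strategy against the given mix.
Alpha: (1/5)·(-3) + (3/5)·(-4) + (1/5)·4 = -11/5
Beta: (1/5)·(-4) + (3/5)·3 + (1/5)·6 = 11/5
Gamma: (1/5)·7 + (3/5)·(-1) + (1/5)·(-3) = 1/5
Highest expected payoff is 11/5, from Beta.

Beta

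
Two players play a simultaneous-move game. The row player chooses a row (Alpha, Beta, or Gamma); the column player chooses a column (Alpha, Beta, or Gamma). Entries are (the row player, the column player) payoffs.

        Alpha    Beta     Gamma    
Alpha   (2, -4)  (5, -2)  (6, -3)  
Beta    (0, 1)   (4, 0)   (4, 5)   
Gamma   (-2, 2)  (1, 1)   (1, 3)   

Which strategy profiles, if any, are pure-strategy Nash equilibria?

Find each player's best response to every opponent strategy; NE are the intersections.
The row player's best responses — vs Alpha: Alpha (payoff 2); vs Beta: Alpha (payoff 5); vs Gamma: Alpha (payoff 6).
The column player's best responses — vs Alpha: Beta (payoff -2); vs Beta: Gamma (payoff 5); vs Gamma: Gamma (payoff 3).
The only mutual best response is (Alpha, Beta); neither player gains by switching there.

(Alpha, Beta)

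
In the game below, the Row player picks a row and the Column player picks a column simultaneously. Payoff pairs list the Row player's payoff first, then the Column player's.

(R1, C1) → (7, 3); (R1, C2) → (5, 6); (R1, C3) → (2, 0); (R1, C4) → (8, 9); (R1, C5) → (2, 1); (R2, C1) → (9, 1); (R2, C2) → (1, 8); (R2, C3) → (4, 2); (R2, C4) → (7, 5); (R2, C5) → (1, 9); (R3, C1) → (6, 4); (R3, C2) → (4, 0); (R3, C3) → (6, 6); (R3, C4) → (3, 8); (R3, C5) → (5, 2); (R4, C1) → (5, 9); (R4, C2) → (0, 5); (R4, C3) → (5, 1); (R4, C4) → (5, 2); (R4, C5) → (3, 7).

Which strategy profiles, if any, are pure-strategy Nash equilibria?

(R1, C4)

Find each player's best response to every opponent strategy; NE are the intersections.
The Row player's best responses — vs C1: R2 (payoff 9); vs C2: R1 (payoff 5); vs C3: R3 (payoff 6); vs C4: R1 (payoff 8); vs C5: R3 (payoff 5).
The Column player's best responses — vs R1: C4 (payoff 9); vs R2: C5 (payoff 9); vs R3: C4 (payoff 8); vs R4: C1 (payoff 9).
The only mutual best response is (R1, C4); neither player gains by switching there.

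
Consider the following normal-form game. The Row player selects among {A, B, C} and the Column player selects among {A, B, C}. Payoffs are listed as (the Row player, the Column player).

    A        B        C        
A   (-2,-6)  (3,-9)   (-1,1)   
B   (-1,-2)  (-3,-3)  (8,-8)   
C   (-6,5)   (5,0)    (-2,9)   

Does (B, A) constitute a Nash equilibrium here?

Yes

Holding the Column player at A: the Row player gets -1 from B, versus -2 from A, -6 from C. No profitable deviation for the Row player.
Holding the Row player at B: the Column player gets -2 from A, versus -3 from B, -8 from C. No profitable deviation for the Column player either.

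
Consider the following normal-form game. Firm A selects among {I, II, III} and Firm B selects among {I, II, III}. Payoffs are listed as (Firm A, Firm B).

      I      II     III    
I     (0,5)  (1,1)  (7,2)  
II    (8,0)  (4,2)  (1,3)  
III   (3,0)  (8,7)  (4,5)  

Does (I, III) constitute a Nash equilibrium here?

No

Holding Firm B at III: Firm A gets 7 from I, versus 1 from II, 4 from III. No profitable deviation for Firm A.
Holding Firm A at I: Firm B gets 2 from III but could get 5 by switching to I. Firm B has a profitable deviation.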